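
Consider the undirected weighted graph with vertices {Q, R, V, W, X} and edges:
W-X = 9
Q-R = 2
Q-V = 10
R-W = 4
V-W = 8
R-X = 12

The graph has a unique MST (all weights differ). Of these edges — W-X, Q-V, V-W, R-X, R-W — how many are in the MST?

Kruskal's algorithm — process edges by increasing weight (ties by edge label):
Q-R (2): add — endpoints in different components.
R-W (4): add — endpoints in different components.
V-W (8): add — endpoints in different components.
W-X (9): add — endpoints in different components.
MST edge set: {Q-R, R-W, V-W, W-X}.
Of the listed edges, {W-X, V-W, R-W} are in the MST → 3.

3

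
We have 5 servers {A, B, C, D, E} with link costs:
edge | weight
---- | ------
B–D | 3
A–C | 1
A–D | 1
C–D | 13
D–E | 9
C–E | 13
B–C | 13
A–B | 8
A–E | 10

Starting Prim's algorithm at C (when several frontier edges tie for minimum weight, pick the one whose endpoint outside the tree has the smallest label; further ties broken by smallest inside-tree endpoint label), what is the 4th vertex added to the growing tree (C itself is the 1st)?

B

Grow the tree from C using Prim:
Step 1: frontier [A–C 1, B–C 13, C–D 13, C–E 13] → take A–C (1); add A.
Step 2: frontier [A–D 1, A–B 8, A–E 10, B–C 13, C–D 13, C–E 13] → take A–D (1); add D.
Step 3: frontier [A–B 8, A–E 10, B–C 13, C–E 13, B–D 3, D–E 9] → take B–D (3); add B.
Step 4: frontier [A–E 10, C–E 13, D–E 9] → take D–E (9); add E.
Vertex order: C, A, D, B, E. The 4th vertex is B.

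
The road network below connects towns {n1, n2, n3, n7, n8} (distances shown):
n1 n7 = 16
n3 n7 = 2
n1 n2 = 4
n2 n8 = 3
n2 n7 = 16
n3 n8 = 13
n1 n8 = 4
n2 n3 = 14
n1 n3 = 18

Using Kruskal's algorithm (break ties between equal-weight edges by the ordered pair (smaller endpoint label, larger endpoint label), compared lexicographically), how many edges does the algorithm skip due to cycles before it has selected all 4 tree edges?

Kruskal: consider edges lightest-first.
n3 n7 (2): add — endpoints in different components.
n2 n8 (3): add — endpoints in different components.
n1 n2 (4): add — endpoints in different components.
n1 n8 (4): skip — n8 and n1 already connected.
n3 n8 (13): add — endpoints in different components.
Edges rejected before the tree was complete: 1.

1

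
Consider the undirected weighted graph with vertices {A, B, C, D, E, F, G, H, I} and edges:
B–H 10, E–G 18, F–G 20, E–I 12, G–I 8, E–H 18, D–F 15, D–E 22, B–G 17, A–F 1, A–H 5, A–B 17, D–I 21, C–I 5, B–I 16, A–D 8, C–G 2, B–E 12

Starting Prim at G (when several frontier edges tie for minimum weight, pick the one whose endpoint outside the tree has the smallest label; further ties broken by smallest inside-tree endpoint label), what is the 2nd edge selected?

Grow the tree from G using Prim:
Step 1: cheapest edge leaving the tree is C–G (2); add C.
Step 2: cheapest edge leaving the tree is C–I (5); add I.
Step 3: cheapest edge leaving the tree is E–I (12); add E.
Step 4: cheapest edge leaving the tree is B–E (12); add B.
Step 5: cheapest edge leaving the tree is B–H (10); add H.
Step 6: cheapest edge leaving the tree is A–H (5); add A.
Step 7: cheapest edge leaving the tree is A–F (1); add F.
Step 8: cheapest edge leaving the tree is A–D (8); add D.
The 2nd edge added is C–I.

C-I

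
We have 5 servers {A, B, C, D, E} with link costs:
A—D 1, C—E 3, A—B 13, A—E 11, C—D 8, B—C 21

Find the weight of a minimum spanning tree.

Kruskal: consider edges lightest-first.
A—D (1): add — endpoints in different components.
C—E (3): add — endpoints in different components.
C—D (8): add — endpoints in different components.
A—E (11): skip — A and E already connected.
A—B (13): add — endpoints in different components.
MST edges: A—D, C—E, C—D, A—B; total weight 1+3+8+13 = 25.

25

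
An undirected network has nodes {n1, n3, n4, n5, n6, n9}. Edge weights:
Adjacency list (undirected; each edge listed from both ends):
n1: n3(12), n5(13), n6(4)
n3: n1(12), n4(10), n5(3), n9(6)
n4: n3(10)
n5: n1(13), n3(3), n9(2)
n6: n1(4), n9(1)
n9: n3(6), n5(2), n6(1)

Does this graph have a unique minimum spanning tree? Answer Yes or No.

Yes

Sort edges by weight, then run Kruskal:
n6-n9 (1): add. Components now {n6,n9} {n1} {n3} {n5} {n4}
n5-n9 (2): add. Components now {n5,n6,n9} {n1} {n3} {n4}
n3-n5 (3): add. Components now {n3,n5,n6,n9} {n1} {n4}
n1-n6 (4): add. Components now {n1,n3,n5,n6,n9} {n4}
n3-n9 (6): skip — n3 and n9 already connected.
n3-n4 (10): add. Components now {n1,n3,n4,n5,n6,n9}
Every non-tree edge has weight strictly greater than the heaviest edge on the tree path between its endpoints, so the MST is unique.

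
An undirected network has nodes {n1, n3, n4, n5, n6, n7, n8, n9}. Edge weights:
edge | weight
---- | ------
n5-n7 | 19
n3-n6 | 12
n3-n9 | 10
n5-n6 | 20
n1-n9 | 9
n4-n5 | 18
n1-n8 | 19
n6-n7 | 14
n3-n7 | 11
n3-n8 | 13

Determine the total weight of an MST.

Prim, starting at n3.
Step 1: frontier [n3-n9 10, n3-n7 11, n3-n6 12, n3-n8 13] → take n3-n9 (10); add n9.
Step 2: frontier [n3-n7 11, n3-n6 12, n3-n8 13, n1-n9 9] → take n1-n9 (9); add n1.
Step 3: frontier [n1-n8 19, n3-n7 11, n3-n6 12, n3-n8 13] → take n3-n7 (11); add n7.
Step 4: frontier [n1-n8 19, n3-n6 12, n3-n8 13, n6-n7 14, n5-n7 19] → take n3-n6 (12); add n6.
Step 5: frontier [n1-n8 19, n3-n8 13, n5-n6 20, n5-n7 19] → take n3-n8 (13); add n8.
Step 6: frontier [n5-n6 20, n5-n7 19] → take n5-n7 (19); add n5.
Step 7: frontier [n4-n5 18] → take n4-n5 (18); add n4.
MST edges: n3-n9, n1-n9, n3-n7, n3-n6, n3-n8, n5-n7, n4-n5; total weight 10+9+11+12+13+19+18 = 92.

92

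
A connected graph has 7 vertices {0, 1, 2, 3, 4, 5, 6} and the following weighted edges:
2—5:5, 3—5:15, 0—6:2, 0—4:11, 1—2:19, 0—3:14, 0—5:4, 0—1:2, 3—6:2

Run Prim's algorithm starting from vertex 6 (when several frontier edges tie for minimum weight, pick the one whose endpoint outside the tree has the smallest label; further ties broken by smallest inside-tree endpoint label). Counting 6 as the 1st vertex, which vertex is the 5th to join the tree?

5

Prim's algorithm from 6:
Step 1: cheapest edge leaving the tree is 0—6 (2); add 0.
Step 2: cheapest edge leaving the tree is 0—1 (2); add 1.
Step 3: cheapest edge leaving the tree is 3—6 (2); add 3.
Step 4: cheapest edge leaving the tree is 0—5 (4); add 5.
Step 5: cheapest edge leaving the tree is 2—5 (5); add 2.
Step 6: cheapest edge leaving the tree is 0—4 (11); add 4.
Vertex order: 6, 0, 1, 3, 5, 2, 4. The 5th vertex is 5.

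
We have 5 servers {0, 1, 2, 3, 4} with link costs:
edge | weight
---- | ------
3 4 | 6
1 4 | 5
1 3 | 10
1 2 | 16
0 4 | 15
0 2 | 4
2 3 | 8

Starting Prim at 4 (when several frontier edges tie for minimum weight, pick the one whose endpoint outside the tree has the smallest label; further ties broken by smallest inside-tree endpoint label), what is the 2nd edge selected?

Grow the tree from 4 using Prim:
Step 1: frontier [1 4 5, 3 4 6, 0 4 15] → take 1 4 (5); add 1.
Step 2: frontier [1 3 10, 1 2 16, 3 4 6, 0 4 15] → take 3 4 (6); add 3.
Step 3: frontier [1 2 16, 2 3 8, 0 4 15] → take 2 3 (8); add 2.
Step 4: frontier [0 2 4, 0 4 15] → take 0 2 (4); add 0.
The 2nd edge added is 3 4.

3-4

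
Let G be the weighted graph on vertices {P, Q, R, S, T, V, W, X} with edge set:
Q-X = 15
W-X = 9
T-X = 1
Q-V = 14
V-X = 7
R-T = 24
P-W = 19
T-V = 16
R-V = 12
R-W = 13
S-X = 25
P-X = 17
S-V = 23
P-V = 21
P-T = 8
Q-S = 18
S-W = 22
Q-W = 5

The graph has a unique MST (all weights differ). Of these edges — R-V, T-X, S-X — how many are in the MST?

Kruskal: consider edges lightest-first.
T-X (1): add — endpoints in different components.
Q-W (5): add — endpoints in different components.
V-X (7): add — endpoints in different components.
P-T (8): add — endpoints in different components.
W-X (9): add — endpoints in different components.
R-V (12): add — endpoints in different components.
R-W (13): skip — W and R already connected.
Q-V (14): skip — Q and V already connected.
Q-X (15): skip — Q and X already connected.
T-V (16): skip — T and V already connected.
P-X (17): skip — P and X already connected.
Q-S (18): add — endpoints in different components.
MST edge set: {T-X, Q-W, V-X, P-T, W-X, R-V, Q-S}.
Of the listed edges, {R-V, T-X} are in the MST → 2.

2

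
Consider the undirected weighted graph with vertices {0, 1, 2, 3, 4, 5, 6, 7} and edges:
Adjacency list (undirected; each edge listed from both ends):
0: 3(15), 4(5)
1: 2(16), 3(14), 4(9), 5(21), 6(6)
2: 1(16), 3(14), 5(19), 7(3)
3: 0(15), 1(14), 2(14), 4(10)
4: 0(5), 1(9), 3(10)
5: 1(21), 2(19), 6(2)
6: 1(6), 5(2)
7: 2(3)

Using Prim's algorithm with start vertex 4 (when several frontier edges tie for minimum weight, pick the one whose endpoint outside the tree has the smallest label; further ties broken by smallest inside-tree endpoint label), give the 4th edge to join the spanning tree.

5-6

Grow the tree from 4 using Prim:
Step 1: frontier [0–4 5, 1–4 9, 3–4 10] → take 0–4 (5); add 0.
Step 2: frontier [0–3 15, 1–4 9, 3–4 10] → take 1–4 (9); add 1.
Step 3: frontier [0–3 15, 1–6 6, 1–3 14, 1–2 16, 1–5 21, 3–4 10] → take 1–6 (6); add 6.
Step 4: frontier [0–3 15, 1–3 14, 1–2 16, 1–5 21, 3–4 10, 5–6 2] → take 5–6 (2); add 5.
Step 5: frontier [0–3 15, 1–3 14, 1–2 16, 3–4 10, 2–5 19] → take 3–4 (10); add 3.
Step 6: frontier [1–2 16, 2–3 14, 2–5 19] → take 2–3 (14); add 2.
Step 7: frontier [2–7 3] → take 2–7 (3); add 7.
The 4th edge added is 5–6.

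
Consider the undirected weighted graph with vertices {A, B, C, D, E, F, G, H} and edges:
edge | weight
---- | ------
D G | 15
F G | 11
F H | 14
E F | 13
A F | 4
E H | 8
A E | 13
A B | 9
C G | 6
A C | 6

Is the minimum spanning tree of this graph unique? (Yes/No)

No

Sort edges by weight, then run Kruskal:
A F (4): add — endpoints in different components.
A C (6): add — endpoints in different components.
C G (6): add — endpoints in different components.
E H (8): add — endpoints in different components.
A B (9): add — endpoints in different components.
F G (11): skip — F and G already connected.
A E (13): add — endpoints in different components.
E F (13): skip — E and F already connected.
F H (14): skip — F and H already connected.
D G (15): add — endpoints in different components.
Non-tree edge E F has weight 13, equal to the heaviest edge on its tree cycle — swapping gives another MST of the same weight. Not unique.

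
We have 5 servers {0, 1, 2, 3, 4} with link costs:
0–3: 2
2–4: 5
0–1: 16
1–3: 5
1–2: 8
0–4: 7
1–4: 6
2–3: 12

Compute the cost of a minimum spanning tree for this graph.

Sort edges by weight, then run Kruskal:
0–3 (2): add. Components now {0,3} {1} {2} {4}
1–3 (5): add. Components now {0,1,3} {2} {4}
2–4 (5): add. Components now {0,1,3} {2,4}
1–4 (6): add. Components now {0,1,2,3,4}
MST edges: 0–3, 1–3, 2–4, 1–4; total weight 2+5+5+6 = 18.

18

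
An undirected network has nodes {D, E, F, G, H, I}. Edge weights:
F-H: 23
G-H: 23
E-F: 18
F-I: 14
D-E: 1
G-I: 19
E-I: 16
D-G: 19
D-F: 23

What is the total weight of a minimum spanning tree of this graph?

73

Prim, starting at E.
Step 1: cheapest edge leaving the tree is D-E (1); add D.
Step 2: cheapest edge leaving the tree is E-I (16); add I.
Step 3: cheapest edge leaving the tree is F-I (14); add F.
Step 4: cheapest edge leaving the tree is D-G (19); add G.
Step 5: cheapest edge leaving the tree is F-H (23); add H.
MST edges: D-E, E-I, F-I, D-G, F-H; total weight 1+16+14+19+23 = 73.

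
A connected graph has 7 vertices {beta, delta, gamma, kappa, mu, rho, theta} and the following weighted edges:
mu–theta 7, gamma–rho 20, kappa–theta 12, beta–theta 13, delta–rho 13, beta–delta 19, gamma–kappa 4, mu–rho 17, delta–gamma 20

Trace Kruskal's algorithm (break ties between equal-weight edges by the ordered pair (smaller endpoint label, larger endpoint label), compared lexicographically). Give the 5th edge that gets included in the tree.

Kruskal: consider edges lightest-first.
gamma–kappa (4): add — endpoints in different components.
mu–theta (7): add — endpoints in different components.
kappa–theta (12): add — endpoints in different components.
beta–theta (13): add — endpoints in different components.
delta–rho (13): add — endpoints in different components.
mu–rho (17): add — endpoints in different components.
The 5th edge added is delta–rho.

delta-rho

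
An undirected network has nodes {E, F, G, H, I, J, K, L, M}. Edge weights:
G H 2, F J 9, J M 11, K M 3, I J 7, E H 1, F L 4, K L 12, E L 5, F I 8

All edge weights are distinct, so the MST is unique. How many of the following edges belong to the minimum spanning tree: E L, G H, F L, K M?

4

Kruskal's algorithm — process edges by increasing weight (ties by edge label):
E H (1): add — endpoints in different components.
G H (2): add — endpoints in different components.
K M (3): add — endpoints in different components.
F L (4): add — endpoints in different components.
E L (5): add — endpoints in different components.
I J (7): add — endpoints in different components.
F I (8): add — endpoints in different components.
F J (9): skip — F and J already connected.
J M (11): add — endpoints in different components.
MST edge set: {E H, G H, K M, F L, E L, I J, F I, J M}.
Of the listed edges, {E L, G H, F L, K M} are in the MST → 4.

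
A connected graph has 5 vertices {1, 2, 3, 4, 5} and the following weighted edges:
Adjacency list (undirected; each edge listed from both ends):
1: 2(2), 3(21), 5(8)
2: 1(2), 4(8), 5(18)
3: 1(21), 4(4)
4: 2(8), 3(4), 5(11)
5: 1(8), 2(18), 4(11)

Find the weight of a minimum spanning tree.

Sort edges by weight, then run Kruskal:
1–2 (2): add — endpoints in different components.
3–4 (4): add — endpoints in different components.
1–5 (8): add — endpoints in different components.
2–4 (8): add — endpoints in different components.
MST edges: 1–2, 3–4, 1–5, 2–4; total weight 2+4+8+8 = 22.

22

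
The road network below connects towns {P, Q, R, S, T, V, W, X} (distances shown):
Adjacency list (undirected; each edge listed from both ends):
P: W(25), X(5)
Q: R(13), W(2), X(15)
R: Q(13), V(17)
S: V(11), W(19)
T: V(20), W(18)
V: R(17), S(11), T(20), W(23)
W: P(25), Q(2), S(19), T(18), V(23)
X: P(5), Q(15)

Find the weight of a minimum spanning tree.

81

Sort edges by weight, then run Kruskal:
Q—W (2): add — endpoints in different components.
P—X (5): add — endpoints in different components.
S—V (11): add — endpoints in different components.
Q—R (13): add — endpoints in different components.
Q—X (15): add — endpoints in different components.
R—V (17): add — endpoints in different components.
T—W (18): add — endpoints in different components.
MST edges: Q—W, P—X, S—V, Q—R, Q—X, R—V, T—W; total weight 2+5+11+13+15+17+18 = 81.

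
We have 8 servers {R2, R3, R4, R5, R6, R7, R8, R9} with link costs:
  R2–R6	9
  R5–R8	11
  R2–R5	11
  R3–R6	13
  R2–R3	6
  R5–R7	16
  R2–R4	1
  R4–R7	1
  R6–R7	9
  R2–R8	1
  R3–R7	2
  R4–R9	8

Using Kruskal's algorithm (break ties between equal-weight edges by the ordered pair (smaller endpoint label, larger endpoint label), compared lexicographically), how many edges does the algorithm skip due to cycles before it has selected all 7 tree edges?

Kruskal: consider edges lightest-first.
R2–R4 (1): add — endpoints in different components.
R2–R8 (1): add — endpoints in different components.
R4–R7 (1): add — endpoints in different components.
R3–R7 (2): add — endpoints in different components.
R2–R3 (6): skip — R3 and R2 already connected.
R4–R9 (8): add — endpoints in different components.
R2–R6 (9): add — endpoints in different components.
R6–R7 (9): skip — R7 and R6 already connected.
R2–R5 (11): add — endpoints in different components.
Edges rejected before the tree was complete: 2.

2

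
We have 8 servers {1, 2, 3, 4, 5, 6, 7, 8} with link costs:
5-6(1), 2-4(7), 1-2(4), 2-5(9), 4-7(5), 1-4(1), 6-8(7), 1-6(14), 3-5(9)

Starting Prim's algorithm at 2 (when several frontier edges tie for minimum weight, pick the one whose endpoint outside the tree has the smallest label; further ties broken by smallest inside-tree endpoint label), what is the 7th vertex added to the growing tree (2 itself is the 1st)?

8

Prim's algorithm from 2:
Step 1: frontier [1-2 4, 2-4 7, 2-5 9] → take 1-2 (4); add 1.
Step 2: frontier [1-4 1, 1-6 14, 2-4 7, 2-5 9] → take 1-4 (1); add 4.
Step 3: frontier [1-6 14, 2-5 9, 4-7 5] → take 4-7 (5); add 7.
Step 4: frontier [1-6 14, 2-5 9] → take 2-5 (9); add 5.
Step 5: frontier [1-6 14, 5-6 1, 3-5 9] → take 5-6 (1); add 6.
Step 6: frontier [3-5 9, 6-8 7] → take 6-8 (7); add 8.
Step 7: frontier [3-5 9] → take 3-5 (9); add 3.
Vertex order: 2, 1, 4, 7, 5, 6, 8, 3. The 7th vertex is 8.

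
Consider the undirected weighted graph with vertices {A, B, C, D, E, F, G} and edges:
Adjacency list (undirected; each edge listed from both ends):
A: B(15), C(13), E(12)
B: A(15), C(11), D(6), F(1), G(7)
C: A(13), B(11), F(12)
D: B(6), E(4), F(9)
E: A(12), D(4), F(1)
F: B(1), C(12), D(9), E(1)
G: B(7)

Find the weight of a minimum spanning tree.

36

Prim's algorithm from C:
Step 1: cheapest edge leaving the tree is B–C (11); add B.
Step 2: cheapest edge leaving the tree is B–F (1); add F.
Step 3: cheapest edge leaving the tree is E–F (1); add E.
Step 4: cheapest edge leaving the tree is D–E (4); add D.
Step 5: cheapest edge leaving the tree is B–G (7); add G.
Step 6: cheapest edge leaving the tree is A–E (12); add A.
MST edges: B–C, B–F, E–F, D–E, B–G, A–E; total weight 11+1+1+4+7+12 = 36.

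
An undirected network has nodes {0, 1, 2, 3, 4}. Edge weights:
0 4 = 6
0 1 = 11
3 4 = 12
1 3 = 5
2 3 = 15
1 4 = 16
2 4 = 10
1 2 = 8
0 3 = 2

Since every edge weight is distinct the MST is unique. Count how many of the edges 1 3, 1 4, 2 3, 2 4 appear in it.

1

Kruskal's algorithm — process edges by increasing weight (ties by edge label):
0 3 (2): add. Components now {0,3} {1} {2} {4}
1 3 (5): add. Components now {0,1,3} {2} {4}
0 4 (6): add. Components now {0,1,3,4} {2}
1 2 (8): add. Components now {0,1,2,3,4}
MST edge set: {0 3, 1 3, 0 4, 1 2}.
Of the listed edges, {1 3} are in the MST → 1.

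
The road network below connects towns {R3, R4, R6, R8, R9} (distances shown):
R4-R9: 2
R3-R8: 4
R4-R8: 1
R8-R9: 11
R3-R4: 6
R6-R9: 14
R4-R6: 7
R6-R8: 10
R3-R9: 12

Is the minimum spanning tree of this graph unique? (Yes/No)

Yes

Sort edges by weight, then run Kruskal:
R4-R8 (1): add — endpoints in different components.
R4-R9 (2): add — endpoints in different components.
R3-R8 (4): add — endpoints in different components.
R3-R4 (6): skip — R4 and R3 already connected.
R4-R6 (7): add — endpoints in different components.
Every non-tree edge has weight strictly greater than the heaviest edge on the tree path between its endpoints, so the MST is unique.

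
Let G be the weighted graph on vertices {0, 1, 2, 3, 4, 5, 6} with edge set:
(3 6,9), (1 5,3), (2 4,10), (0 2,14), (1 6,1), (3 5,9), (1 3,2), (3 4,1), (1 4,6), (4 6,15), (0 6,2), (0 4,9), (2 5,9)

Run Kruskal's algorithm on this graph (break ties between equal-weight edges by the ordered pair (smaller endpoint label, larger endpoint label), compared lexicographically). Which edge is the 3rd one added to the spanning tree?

0-6

Sort edges by weight, then run Kruskal:
1 6 (1): add. Components now {0} {1,6} {2} {3} {4} {5}
3 4 (1): add. Components now {0} {1,6} {2} {3,4} {5}
0 6 (2): add. Components now {0,1,6} {2} {3,4} {5}
1 3 (2): add. Components now {0,1,3,4,6} {2} {5}
1 5 (3): add. Components now {0,1,3,4,5,6} {2}
1 4 (6): skip — 1 and 4 already connected.
0 4 (9): skip — 0 and 4 already connected.
2 5 (9): add. Components now {0,1,2,3,4,5,6}
The 3rd edge added is 0 6.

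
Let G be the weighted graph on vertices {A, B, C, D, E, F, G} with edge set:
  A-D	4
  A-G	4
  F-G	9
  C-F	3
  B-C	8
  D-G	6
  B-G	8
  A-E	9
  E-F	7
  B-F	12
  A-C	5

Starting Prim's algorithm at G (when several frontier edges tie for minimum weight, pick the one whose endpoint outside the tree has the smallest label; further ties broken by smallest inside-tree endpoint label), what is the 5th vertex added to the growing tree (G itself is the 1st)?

F

Grow the tree from G using Prim:
Step 1: frontier [A-G 4, D-G 6, B-G 8, F-G 9] → take A-G (4); add A.
Step 2: frontier [A-D 4, A-C 5, A-E 9, D-G 6, B-G 8, F-G 9] → take A-D (4); add D.
Step 3: frontier [A-C 5, A-E 9, B-G 8, F-G 9] → take A-C (5); add C.
Step 4: frontier [A-E 9, C-F 3, B-C 8, B-G 8, F-G 9] → take C-F (3); add F.
Step 5: frontier [A-E 9, B-C 8, E-F 7, B-F 12, B-G 8] → take E-F (7); add E.
Step 6: frontier [B-C 8, B-F 12, B-G 8] → take B-C (8); add B.
Vertex order: G, A, D, C, F, E, B. The 5th vertex is F.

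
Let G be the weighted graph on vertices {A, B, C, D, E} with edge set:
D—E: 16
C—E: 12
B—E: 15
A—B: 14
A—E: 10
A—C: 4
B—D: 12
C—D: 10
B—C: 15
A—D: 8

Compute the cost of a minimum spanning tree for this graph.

Kruskal: consider edges lightest-first.
A—C (4): add — endpoints in different components.
A—D (8): add — endpoints in different components.
A—E (10): add — endpoints in different components.
C—D (10): skip — C and D already connected.
B—D (12): add — endpoints in different components.
MST edges: A—C, A—D, A—E, B—D; total weight 4+8+10+12 = 34.

34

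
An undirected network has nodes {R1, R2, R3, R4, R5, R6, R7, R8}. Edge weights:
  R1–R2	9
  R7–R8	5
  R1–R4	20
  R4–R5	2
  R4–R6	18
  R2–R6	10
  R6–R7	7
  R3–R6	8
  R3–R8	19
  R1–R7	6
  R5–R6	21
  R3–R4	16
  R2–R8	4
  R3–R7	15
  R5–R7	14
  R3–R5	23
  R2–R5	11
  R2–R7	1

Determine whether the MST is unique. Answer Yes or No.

Yes

Kruskal's algorithm — process edges by increasing weight (ties by edge label):
R2–R7 (1): add — endpoints in different components.
R4–R5 (2): add — endpoints in different components.
R2–R8 (4): add — endpoints in different components.
R7–R8 (5): skip — R8 and R7 already connected.
R1–R7 (6): add — endpoints in different components.
R6–R7 (7): add — endpoints in different components.
R3–R6 (8): add — endpoints in different components.
R1–R2 (9): skip — R1 and R2 already connected.
R2–R6 (10): skip — R2 and R6 already connected.
R2–R5 (11): add — endpoints in different components.
Every non-tree edge has weight strictly greater than the heaviest edge on the tree path between its endpoints, so the MST is unique.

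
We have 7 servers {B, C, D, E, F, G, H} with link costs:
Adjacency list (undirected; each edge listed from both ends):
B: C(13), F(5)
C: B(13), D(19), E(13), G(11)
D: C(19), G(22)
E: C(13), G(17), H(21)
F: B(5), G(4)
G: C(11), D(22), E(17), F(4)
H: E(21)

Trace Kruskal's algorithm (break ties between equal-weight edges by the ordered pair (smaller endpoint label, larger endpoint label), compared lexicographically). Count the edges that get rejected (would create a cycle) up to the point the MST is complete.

2

Kruskal: consider edges lightest-first.
F G (4): add — endpoints in different components.
B F (5): add — endpoints in different components.
C G (11): add — endpoints in different components.
B C (13): skip — B and C already connected.
C E (13): add — endpoints in different components.
E G (17): skip — E and G already connected.
C D (19): add — endpoints in different components.
E H (21): add — endpoints in different components.
Edges rejected before the tree was complete: 2.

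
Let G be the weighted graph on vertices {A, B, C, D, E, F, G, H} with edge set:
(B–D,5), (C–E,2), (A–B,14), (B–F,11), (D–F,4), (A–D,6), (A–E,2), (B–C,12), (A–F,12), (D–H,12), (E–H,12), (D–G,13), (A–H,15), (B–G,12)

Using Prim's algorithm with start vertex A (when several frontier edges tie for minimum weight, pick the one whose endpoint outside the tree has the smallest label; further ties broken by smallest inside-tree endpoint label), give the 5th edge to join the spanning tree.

Prim, starting at A.
Step 1: frontier [A–E 2, A–D 6, A–F 12, A–B 14, A–H 15] → take A–E (2); add E.
Step 2: frontier [A–D 6, A–F 12, A–B 14, A–H 15, C–E 2, E–H 12] → take C–E (2); add C.
Step 3: frontier [A–D 6, A–F 12, A–B 14, A–H 15, B–C 12, E–H 12] → take A–D (6); add D.
Step 4: frontier [A–F 12, A–B 14, A–H 15, B–C 12, D–F 4, B–D 5, D–H 12, D–G 13, E–H 12] → take D–F (4); add F.
Step 5: frontier [A–B 14, A–H 15, B–C 12, B–D 5, D–H 12, D–G 13, E–H 12, B–F 11] → take B–D (5); add B.
Step 6: frontier [A–H 15, B–G 12, D–H 12, D–G 13, E–H 12] → take B–G (12); add G.
Step 7: frontier [A–H 15, D–H 12, E–H 12] → take D–H (12); add H.
The 5th edge added is B–D.

B-D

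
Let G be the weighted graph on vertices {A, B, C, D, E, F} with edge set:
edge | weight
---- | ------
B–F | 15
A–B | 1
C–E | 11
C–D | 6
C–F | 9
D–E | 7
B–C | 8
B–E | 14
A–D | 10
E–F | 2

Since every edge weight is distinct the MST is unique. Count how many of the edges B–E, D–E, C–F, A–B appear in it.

2

Kruskal's algorithm — process edges by increasing weight (ties by edge label):
A–B (1): add. Components now {A,B} {C} {D} {E} {F}
E–F (2): add. Components now {A,B} {C} {D} {E,F}
C–D (6): add. Components now {A,B} {C,D} {E,F}
D–E (7): add. Components now {A,B} {C,D,E,F}
B–C (8): add. Components now {A,B,C,D,E,F}
MST edge set: {A–B, E–F, C–D, D–E, B–C}.
Of the listed edges, {D–E, A–B} are in the MST → 2.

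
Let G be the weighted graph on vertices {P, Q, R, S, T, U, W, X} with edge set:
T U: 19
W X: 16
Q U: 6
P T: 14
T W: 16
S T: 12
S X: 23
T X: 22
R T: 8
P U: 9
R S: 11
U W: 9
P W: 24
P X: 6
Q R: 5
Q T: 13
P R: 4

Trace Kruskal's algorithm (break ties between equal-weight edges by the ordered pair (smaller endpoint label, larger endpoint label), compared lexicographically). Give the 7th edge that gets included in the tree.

R-S

Kruskal's algorithm — process edges by increasing weight (ties by edge label):
P R (4): add — endpoints in different components.
Q R (5): add — endpoints in different components.
P X (6): add — endpoints in different components.
Q U (6): add — endpoints in different components.
R T (8): add — endpoints in different components.
P U (9): skip — U and P already connected.
U W (9): add — endpoints in different components.
R S (11): add — endpoints in different components.
The 7th edge added is R S.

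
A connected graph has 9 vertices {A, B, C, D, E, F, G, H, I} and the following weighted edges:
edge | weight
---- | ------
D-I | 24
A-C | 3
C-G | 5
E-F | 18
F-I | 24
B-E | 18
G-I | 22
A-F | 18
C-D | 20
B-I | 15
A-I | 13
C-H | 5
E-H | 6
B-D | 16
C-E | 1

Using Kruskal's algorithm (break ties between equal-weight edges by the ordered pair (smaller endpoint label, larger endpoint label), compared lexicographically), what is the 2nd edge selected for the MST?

A-C

Sort edges by weight, then run Kruskal:
C-E (1): add — endpoints in different components.
A-C (3): add — endpoints in different components.
C-G (5): add — endpoints in different components.
C-H (5): add — endpoints in different components.
E-H (6): skip — E and H already connected.
A-I (13): add — endpoints in different components.
B-I (15): add — endpoints in different components.
B-D (16): add — endpoints in different components.
A-F (18): add — endpoints in different components.
The 2nd edge added is A-C.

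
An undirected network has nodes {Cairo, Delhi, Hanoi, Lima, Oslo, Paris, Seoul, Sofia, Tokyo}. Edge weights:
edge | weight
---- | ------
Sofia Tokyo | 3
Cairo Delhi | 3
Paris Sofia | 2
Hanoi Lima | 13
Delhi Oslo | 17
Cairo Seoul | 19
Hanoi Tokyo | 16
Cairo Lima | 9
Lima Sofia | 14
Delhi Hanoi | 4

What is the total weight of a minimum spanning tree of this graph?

71

Prim, starting at Sofia.
Step 1: cheapest edge leaving the tree is Paris Sofia (2); add Paris.
Step 2: cheapest edge leaving the tree is Sofia Tokyo (3); add Tokyo.
Step 3: cheapest edge leaving the tree is Lima Sofia (14); add Lima.
Step 4: cheapest edge leaving the tree is Cairo Lima (9); add Cairo.
Step 5: cheapest edge leaving the tree is Cairo Delhi (3); add Delhi.
Step 6: cheapest edge leaving the tree is Delhi Hanoi (4); add Hanoi.
Step 7: cheapest edge leaving the tree is Delhi Oslo (17); add Oslo.
Step 8: cheapest edge leaving the tree is Cairo Seoul (19); add Seoul.
MST edges: Paris Sofia, Sofia Tokyo, Lima Sofia, Cairo Lima, Cairo Delhi, Delhi Hanoi, Delhi Oslo, Cairo Seoul; total weight 2+3+14+9+3+4+17+19 = 71.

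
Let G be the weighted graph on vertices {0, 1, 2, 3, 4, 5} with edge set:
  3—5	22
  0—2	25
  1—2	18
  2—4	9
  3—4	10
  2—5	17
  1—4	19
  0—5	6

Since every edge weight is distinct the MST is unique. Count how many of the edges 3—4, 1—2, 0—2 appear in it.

Kruskal: consider edges lightest-first.
0—5 (6): add — endpoints in different components.
2—4 (9): add — endpoints in different components.
3—4 (10): add — endpoints in different components.
2—5 (17): add — endpoints in different components.
1—2 (18): add — endpoints in different components.
MST edge set: {0—5, 2—4, 3—4, 2—5, 1—2}.
Of the listed edges, {3—4, 1—2} are in the MST → 2.

2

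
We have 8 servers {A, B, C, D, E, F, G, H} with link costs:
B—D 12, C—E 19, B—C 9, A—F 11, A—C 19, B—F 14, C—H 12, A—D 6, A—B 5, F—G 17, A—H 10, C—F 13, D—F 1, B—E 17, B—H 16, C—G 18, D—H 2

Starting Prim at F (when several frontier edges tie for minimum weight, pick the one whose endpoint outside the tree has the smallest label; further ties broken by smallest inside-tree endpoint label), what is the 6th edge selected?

B-E

Grow the tree from F using Prim:
Step 1: cheapest edge leaving the tree is D—F (1); add D.
Step 2: cheapest edge leaving the tree is D—H (2); add H.
Step 3: cheapest edge leaving the tree is A—D (6); add A.
Step 4: cheapest edge leaving the tree is A—B (5); add B.
Step 5: cheapest edge leaving the tree is B—C (9); add C.
Step 6: cheapest edge leaving the tree is B—E (17); add E.
Step 7: cheapest edge leaving the tree is F—G (17); add G.
The 6th edge added is B—E.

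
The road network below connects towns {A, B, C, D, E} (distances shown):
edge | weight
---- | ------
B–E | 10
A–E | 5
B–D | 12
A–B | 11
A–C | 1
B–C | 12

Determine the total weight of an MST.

28

Prim's algorithm from B:
Step 1: cheapest edge leaving the tree is B–E (10); add E.
Step 2: cheapest edge leaving the tree is A–E (5); add A.
Step 3: cheapest edge leaving the tree is A–C (1); add C.
Step 4: cheapest edge leaving the tree is B–D (12); add D.
MST edges: B–E, A–E, A–C, B–D; total weight 10+5+1+12 = 28.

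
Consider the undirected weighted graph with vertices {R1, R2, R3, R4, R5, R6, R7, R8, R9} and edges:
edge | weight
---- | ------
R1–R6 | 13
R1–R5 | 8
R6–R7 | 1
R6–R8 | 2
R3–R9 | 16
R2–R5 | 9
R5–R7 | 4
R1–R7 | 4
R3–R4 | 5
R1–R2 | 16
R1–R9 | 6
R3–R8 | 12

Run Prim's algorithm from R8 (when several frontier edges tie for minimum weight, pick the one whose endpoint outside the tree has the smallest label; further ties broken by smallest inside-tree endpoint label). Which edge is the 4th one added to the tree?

Prim, starting at R8.
Step 1: cheapest edge leaving the tree is R6–R8 (2); add R6.
Step 2: cheapest edge leaving the tree is R6–R7 (1); add R7.
Step 3: cheapest edge leaving the tree is R1–R7 (4); add R1.
Step 4: cheapest edge leaving the tree is R5–R7 (4); add R5.
Step 5: cheapest edge leaving the tree is R1–R9 (6); add R9.
Step 6: cheapest edge leaving the tree is R2–R5 (9); add R2.
Step 7: cheapest edge leaving the tree is R3–R8 (12); add R3.
Step 8: cheapest edge leaving the tree is R3–R4 (5); add R4.
The 4th edge added is R5–R7.

R5-R7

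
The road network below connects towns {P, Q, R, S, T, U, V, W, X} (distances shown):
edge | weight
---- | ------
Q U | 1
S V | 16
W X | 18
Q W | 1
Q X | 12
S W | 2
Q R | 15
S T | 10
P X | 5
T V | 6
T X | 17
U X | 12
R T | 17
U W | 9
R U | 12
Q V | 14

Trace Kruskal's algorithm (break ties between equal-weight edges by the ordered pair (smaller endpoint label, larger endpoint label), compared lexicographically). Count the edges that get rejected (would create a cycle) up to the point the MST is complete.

1

Kruskal: consider edges lightest-first.
Q U (1): add — endpoints in different components.
Q W (1): add — endpoints in different components.
S W (2): add — endpoints in different components.
P X (5): add — endpoints in different components.
T V (6): add — endpoints in different components.
U W (9): skip — U and W already connected.
S T (10): add — endpoints in different components.
Q X (12): add — endpoints in different components.
R U (12): add — endpoints in different components.
Edges rejected before the tree was complete: 1.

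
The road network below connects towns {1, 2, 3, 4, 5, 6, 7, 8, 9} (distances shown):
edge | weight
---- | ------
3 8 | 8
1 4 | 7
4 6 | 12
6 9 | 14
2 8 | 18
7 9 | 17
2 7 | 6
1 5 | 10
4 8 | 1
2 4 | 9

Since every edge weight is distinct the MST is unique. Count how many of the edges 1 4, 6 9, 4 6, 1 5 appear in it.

Kruskal: consider edges lightest-first.
4 8 (1): add — endpoints in different components.
2 7 (6): add — endpoints in different components.
1 4 (7): add — endpoints in different components.
3 8 (8): add — endpoints in different components.
2 4 (9): add — endpoints in different components.
1 5 (10): add — endpoints in different components.
4 6 (12): add — endpoints in different components.
6 9 (14): add — endpoints in different components.
MST edge set: {4 8, 2 7, 1 4, 3 8, 2 4, 1 5, 4 6, 6 9}.
Of the listed edges, {1 4, 6 9, 4 6, 1 5} are in the MST → 4.

4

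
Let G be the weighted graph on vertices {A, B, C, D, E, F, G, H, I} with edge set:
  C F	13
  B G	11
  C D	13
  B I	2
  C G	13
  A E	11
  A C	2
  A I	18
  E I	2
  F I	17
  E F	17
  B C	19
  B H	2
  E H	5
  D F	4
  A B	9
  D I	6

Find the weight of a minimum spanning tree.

Kruskal's algorithm — process edges by increasing weight (ties by edge label):
A C (2): add — endpoints in different components.
B H (2): add — endpoints in different components.
B I (2): add — endpoints in different components.
E I (2): add — endpoints in different components.
D F (4): add — endpoints in different components.
E H (5): skip — E and H already connected.
D I (6): add — endpoints in different components.
A B (9): add — endpoints in different components.
A E (11): skip — A and E already connected.
B G (11): add — endpoints in different components.
MST edges: A C, B H, B I, E I, D F, D I, A B, B G; total weight 2+2+2+2+4+6+9+11 = 38.

38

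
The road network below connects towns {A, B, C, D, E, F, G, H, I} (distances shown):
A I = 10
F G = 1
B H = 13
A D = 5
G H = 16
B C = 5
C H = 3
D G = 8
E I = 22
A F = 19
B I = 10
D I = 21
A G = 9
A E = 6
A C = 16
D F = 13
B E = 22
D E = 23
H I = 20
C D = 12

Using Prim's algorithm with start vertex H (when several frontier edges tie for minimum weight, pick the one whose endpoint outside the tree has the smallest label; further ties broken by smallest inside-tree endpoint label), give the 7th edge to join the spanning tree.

Grow the tree from H using Prim:
Step 1: cheapest edge leaving the tree is C H (3); add C.
Step 2: cheapest edge leaving the tree is B C (5); add B.
Step 3: cheapest edge leaving the tree is B I (10); add I.
Step 4: cheapest edge leaving the tree is A I (10); add A.
Step 5: cheapest edge leaving the tree is A D (5); add D.
Step 6: cheapest edge leaving the tree is A E (6); add E.
Step 7: cheapest edge leaving the tree is D G (8); add G.
Step 8: cheapest edge leaving the tree is F G (1); add F.
The 7th edge added is D G.

D-G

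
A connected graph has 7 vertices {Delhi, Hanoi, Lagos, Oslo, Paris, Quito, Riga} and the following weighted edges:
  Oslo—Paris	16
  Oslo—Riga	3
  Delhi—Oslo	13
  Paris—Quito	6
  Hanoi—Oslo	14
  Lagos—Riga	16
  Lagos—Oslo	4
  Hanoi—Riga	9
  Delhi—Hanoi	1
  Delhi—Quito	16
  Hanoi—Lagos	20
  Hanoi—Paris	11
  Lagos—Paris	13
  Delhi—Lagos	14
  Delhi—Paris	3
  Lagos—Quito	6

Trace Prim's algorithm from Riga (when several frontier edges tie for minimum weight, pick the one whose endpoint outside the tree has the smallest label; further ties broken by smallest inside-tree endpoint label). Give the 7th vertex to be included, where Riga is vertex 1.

Grow the tree from Riga using Prim:
Step 1: cheapest edge leaving the tree is Oslo—Riga (3); add Oslo.
Step 2: cheapest edge leaving the tree is Lagos—Oslo (4); add Lagos.
Step 3: cheapest edge leaving the tree is Lagos—Quito (6); add Quito.
Step 4: cheapest edge leaving the tree is Paris—Quito (6); add Paris.
Step 5: cheapest edge leaving the tree is Delhi—Paris (3); add Delhi.
Step 6: cheapest edge leaving the tree is Delhi—Hanoi (1); add Hanoi.
Vertex order: Riga, Oslo, Lagos, Quito, Paris, Delhi, Hanoi. The 7th vertex is Hanoi.

Hanoi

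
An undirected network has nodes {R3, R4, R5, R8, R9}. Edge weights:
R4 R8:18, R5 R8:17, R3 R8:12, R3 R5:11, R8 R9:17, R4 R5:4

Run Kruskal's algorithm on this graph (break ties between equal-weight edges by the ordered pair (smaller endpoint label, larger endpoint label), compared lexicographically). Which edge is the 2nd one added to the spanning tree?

R3-R5

Kruskal's algorithm — process edges by increasing weight (ties by edge label):
R4 R5 (4): add — endpoints in different components.
R3 R5 (11): add — endpoints in different components.
R3 R8 (12): add — endpoints in different components.
R5 R8 (17): skip — R5 and R8 already connected.
R8 R9 (17): add — endpoints in different components.
The 2nd edge added is R3 R5.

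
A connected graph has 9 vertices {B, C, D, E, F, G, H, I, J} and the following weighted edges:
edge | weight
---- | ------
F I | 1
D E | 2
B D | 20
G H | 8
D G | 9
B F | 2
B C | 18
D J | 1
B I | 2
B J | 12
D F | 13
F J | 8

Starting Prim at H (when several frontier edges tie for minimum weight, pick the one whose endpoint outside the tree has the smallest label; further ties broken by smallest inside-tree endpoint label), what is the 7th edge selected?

B-F

Prim's algorithm from H:
Step 1: cheapest edge leaving the tree is G H (8); add G.
Step 2: cheapest edge leaving the tree is D G (9); add D.
Step 3: cheapest edge leaving the tree is D J (1); add J.
Step 4: cheapest edge leaving the tree is D E (2); add E.
Step 5: cheapest edge leaving the tree is F J (8); add F.
Step 6: cheapest edge leaving the tree is F I (1); add I.
Step 7: cheapest edge leaving the tree is B F (2); add B.
Step 8: cheapest edge leaving the tree is B C (18); add C.
The 7th edge added is B F.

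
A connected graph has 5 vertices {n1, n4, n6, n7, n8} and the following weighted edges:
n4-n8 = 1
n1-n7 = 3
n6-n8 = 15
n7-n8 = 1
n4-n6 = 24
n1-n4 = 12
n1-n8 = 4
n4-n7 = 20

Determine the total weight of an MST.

Grow the tree from n6 using Prim:
Step 1: cheapest edge leaving the tree is n6-n8 (15); add n8.
Step 2: cheapest edge leaving the tree is n4-n8 (1); add n4.
Step 3: cheapest edge leaving the tree is n7-n8 (1); add n7.
Step 4: cheapest edge leaving the tree is n1-n7 (3); add n1.
MST edges: n6-n8, n4-n8, n7-n8, n1-n7; total weight 15+1+1+3 = 20.

20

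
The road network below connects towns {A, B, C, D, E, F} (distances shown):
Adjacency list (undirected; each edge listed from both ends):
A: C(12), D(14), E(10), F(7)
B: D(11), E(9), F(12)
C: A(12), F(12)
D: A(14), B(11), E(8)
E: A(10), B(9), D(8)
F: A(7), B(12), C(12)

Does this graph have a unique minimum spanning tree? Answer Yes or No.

Sort edges by weight, then run Kruskal:
A-F (7): add. Components now {A,F} {B} {C} {D} {E}
D-E (8): add. Components now {A,F} {B} {C} {D,E}
B-E (9): add. Components now {A,F} {B,D,E} {C}
A-E (10): add. Components now {A,B,D,E,F} {C}
B-D (11): skip — B and D already connected.
A-C (12): add. Components now {A,B,C,D,E,F}
Non-tree edge C-F has weight 12, equal to the heaviest edge on its tree cycle — swapping gives another MST of the same weight. Not unique.

No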